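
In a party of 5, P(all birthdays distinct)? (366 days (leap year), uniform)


P(all different) = Π(366-i)/366 for i=0..4
= (366/366)×(365/366)×...×(362/366)
= 0.972938

P ≈ 0.9729 ≈ 97.29%


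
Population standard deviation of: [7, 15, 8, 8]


Mean = 38/4 = 19/2
  (7-19/2)²=25/4
  (15-19/2)²=121/4
  (8-19/2)²=9/4
  (8-19/2)²=9/4
Σ(x-μ)² = 41
σ² = 41/4

σ = √(41/4) ≈ 3.2016


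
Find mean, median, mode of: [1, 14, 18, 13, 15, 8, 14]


Sorted: [1, 8, 13, 14, 14, 15, 18]
Mean = 83/7
Median = 14
Freq: {1: 1, 14: 2, 18: 1, 13: 1, 15: 1, 8: 1}
Mode: [14]

Mean=83/7, Median=14, Mode=14


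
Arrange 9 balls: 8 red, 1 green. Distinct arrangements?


9!/(8!×1!) = 9

9


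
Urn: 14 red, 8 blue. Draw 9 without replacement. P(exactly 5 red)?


Hypergeometric: C(14,5)×C(8,4)/C(22,9)
= 2002×70/497420 = 91/323

P(X=5) = 91/323 ≈ 28.17%


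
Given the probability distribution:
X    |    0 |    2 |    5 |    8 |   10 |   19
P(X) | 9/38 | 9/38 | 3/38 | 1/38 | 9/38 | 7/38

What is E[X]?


E[X] = Σ x·P(X=x)
= (0)×(9/38) + (2)×(9/38) + (5)×(3/38) + (8)×(1/38) + (10)×(9/38) + (19)×(7/38)
= 132/19

E[X] = 132/19


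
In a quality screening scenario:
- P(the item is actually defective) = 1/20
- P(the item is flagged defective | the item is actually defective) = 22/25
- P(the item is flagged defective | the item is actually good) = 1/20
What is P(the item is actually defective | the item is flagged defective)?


Using Bayes' theorem:
P(A|B) = P(B|A)·P(A) / P(B)

P(the item is flagged defective) = 22/25 × 1/20 + 1/20 × 19/20
= 11/250 + 19/400 = 183/2000

P(the item is actually defective|the item is flagged defective) = (11/250) / (183/2000) = 88/183

P(the item is actually defective|the item is flagged defective) = 88/183 ≈ 48.09%


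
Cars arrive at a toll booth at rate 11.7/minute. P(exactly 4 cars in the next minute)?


Poisson(λ=11.7): P(X=4) = e^(-λ)×λ^k/k!
= e^(-11.7) × 11.7^4 / 4!
≈ 8.293819161e-06 × 18738.8721 / 24 ≈ 0.006476

P(X=4) ≈ 0.006476 ≈ 0.65%


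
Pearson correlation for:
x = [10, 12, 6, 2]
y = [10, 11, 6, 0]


n=4, Σx=30, Σy=27, Σxy=268, Σx²=284, Σy²=257
r = (4×268 - 30×27)/√((4×284 - 30²)(4×257 - 27²))
= 262/√(236×299) = 262/√70564 ≈ 262/265.6389 ≈ 0.9863

r ≈ 0.9863


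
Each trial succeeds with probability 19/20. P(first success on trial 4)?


Geometric: P(X=4) = (1-p)^(k-1)×p = (1/20)^3×19/20 = 19/160000

P(X=4) = 19/160000 ≈ 0.01%


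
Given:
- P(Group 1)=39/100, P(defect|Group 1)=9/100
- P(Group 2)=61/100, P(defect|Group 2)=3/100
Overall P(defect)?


P(B) = Σ P(B|Aᵢ)×P(Aᵢ)
  9/100×39/100 = 351/10000
  3/100×61/100 = 183/10000
Sum = 267/5000

P(defect) = 267/5000 ≈ 5.34%


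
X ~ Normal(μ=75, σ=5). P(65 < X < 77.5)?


z₁=(65-75)/5=-2.0, z₂=(77.5-75)/5=0.5
P = Φ(0.5) - Φ(-2.0) = 0.691462 - 0.022750 = 0.668712 ≈ 0.6687

P(65 < X < 77.5) ≈ 0.6687


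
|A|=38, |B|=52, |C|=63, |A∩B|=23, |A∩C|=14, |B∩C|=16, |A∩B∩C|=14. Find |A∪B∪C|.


|A∪B∪C| = 38+52+63-23-14-16+14 = 114

|A∪B∪C| = 114


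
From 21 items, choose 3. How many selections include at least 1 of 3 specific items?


Complement: C(21,3) - C(18,3) = 1330 - 816 = 514

514


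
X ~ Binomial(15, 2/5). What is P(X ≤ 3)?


P(X ≤ 3) = Σ P(X=i) for i=0..3
P(X=0) = 14348907/30517578125
P(X=1) = 28697814/6103515625
P(X=2) = 133923132/6103515625
P(X=3) = 386889048/6103515625
Sum = 2761898877/30517578125

P(X ≤ 3) = 2761898877/30517578125 ≈ 9.05%


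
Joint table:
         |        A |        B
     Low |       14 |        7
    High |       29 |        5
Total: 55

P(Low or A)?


P(Low∨A) = P(Low) + P(A) - P(Low∧A)
= (21 + 43 - 14)/55 = 50/55 = 10/11

P = 10/11 ≈ 90.91%


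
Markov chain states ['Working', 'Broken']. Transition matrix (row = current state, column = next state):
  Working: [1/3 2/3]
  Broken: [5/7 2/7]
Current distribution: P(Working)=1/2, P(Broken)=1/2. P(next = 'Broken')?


P(next=Broken) = Σᵢ P(now=i)×P(i→Broken)
= 1/2×2/3 + 1/2×2/7
= 1/3 + 1/7 = 10/21

P = 10/21 ≈ 0.4762


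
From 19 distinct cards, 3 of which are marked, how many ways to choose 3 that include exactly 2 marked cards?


Choose 2 of the 3 marked cards and 1 of the other 16 cards:
C(3,2)×C(16,1) = 3×16 = 48

48


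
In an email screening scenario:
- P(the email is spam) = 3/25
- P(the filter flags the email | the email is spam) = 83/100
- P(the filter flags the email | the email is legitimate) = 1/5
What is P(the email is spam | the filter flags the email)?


Using Bayes' theorem:
P(A|B) = P(B|A)·P(A) / P(B)

P(the filter flags the email) = 83/100 × 3/25 + 1/5 × 22/25
= 249/2500 + 22/125 = 689/2500

P(the email is spam|the filter flags the email) = (249/2500) / (689/2500) = 249/689

P(the email is spam|the filter flags the email) = 249/689 ≈ 36.14%


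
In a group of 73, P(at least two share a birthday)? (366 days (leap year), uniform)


P(all different) = Π(366-i)/366 for i=0..72
= 0.000449
P(match) = 1 - 0.000449 = 0.999551

P ≈ 0.9996 ≈ 99.96%


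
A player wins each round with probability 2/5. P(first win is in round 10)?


Geometric: P(X=10) = (1-p)^(k-1)×p = (3/5)^9×2/5 = 39366/9765625

P(X=10) = 39366/9765625 ≈ 0.40%


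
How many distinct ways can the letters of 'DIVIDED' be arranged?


Letters: 7, freq: {'D': 3, 'I': 2, 'V': 1, 'E': 1}
7!/(3!×2!×1!×1!) = 5040/12 = 420

420


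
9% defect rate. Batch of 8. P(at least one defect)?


P(all good) = (91/100)^8 = 4702525276151521/10000000000000000
P(≥1 defect) = 5297474723848479/10000000000000000

P = 5297474723848479/10000000000000000 ≈ 52.97%


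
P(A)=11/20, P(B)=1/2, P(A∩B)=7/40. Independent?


P(A)×P(B) = 11/40
P(A∩B) = 7/40
Not equal → NOT independent

No, not independent


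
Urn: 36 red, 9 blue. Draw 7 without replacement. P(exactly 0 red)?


Hypergeometric: C(36,0)×C(9,7)/C(45,7)
= 1×36/45379620 = 1/1260545

P(X=0) = 1/1260545 ≈ 0.00%


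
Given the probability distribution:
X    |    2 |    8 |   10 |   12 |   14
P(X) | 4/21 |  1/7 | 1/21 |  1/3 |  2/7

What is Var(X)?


E[X] = 10
E[X²] = 356/3
Var(X) = E[X²] - (E[X])² = 356/3 - 100 = 56/3

Var(X) = 56/3 ≈ 18.6667


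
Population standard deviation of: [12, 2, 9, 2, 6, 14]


Mean = 45/6 = 15/2
  (12-15/2)²=81/4
  (2-15/2)²=121/4
  (9-15/2)²=9/4
  (2-15/2)²=121/4
  (6-15/2)²=9/4
  (14-15/2)²=169/4
Σ(x-μ)² = 255/2
σ² = (255/2)/6 = 85/4

σ = √(85/4) ≈ 4.6098


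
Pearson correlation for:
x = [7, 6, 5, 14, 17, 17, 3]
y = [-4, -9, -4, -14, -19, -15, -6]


n=7, Σx=69, Σy=-71, Σxy=-894, Σx²=893, Σy²=931
r = (7×(-894) - 69×(-71))/√((7×893 - 69²)(7×931 - (-71)²))
= -1359/√(1490×1476) = -1359/√2199240 ≈ -1359/1482.9835 ≈ -0.9164

r ≈ -0.9164


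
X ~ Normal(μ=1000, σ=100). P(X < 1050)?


z = (1050-1000)/100 = 0.5
P(Z < 0.5) = 0.6915

P(X < 1050) ≈ 0.6915


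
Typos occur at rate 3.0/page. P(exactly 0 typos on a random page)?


Poisson(λ=3.0): P(X=0) = e^(-λ)×λ^k/k!
= e^(-3.0) × 3.0^0 / 0!
≈ 0.04978706837 × 1 / 1 ≈ 0.049787

P(X=0) ≈ 0.049787 ≈ 4.98%


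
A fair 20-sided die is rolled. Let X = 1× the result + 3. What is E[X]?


E[die] = (1+20)/2 = 21/2
E[X] = 1×21/2 + 3 = 27/2

E[X] = 27/2


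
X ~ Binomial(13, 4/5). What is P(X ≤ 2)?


P(X ≤ 2) = Σ P(X=i) for i=0..2
P(X=0) = 1/1220703125
P(X=1) = 52/1220703125
P(X=2) = 1248/1220703125
Sum = 1301/1220703125

P(X ≤ 2) = 1301/1220703125 ≈ 0.00%


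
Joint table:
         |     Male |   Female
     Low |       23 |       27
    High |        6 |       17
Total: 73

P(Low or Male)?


P(Low∨Male) = P(Low) + P(Male) - P(Low∧Male)
= (50 + 29 - 23)/73 = 56/73

P = 56/73 ≈ 76.71%


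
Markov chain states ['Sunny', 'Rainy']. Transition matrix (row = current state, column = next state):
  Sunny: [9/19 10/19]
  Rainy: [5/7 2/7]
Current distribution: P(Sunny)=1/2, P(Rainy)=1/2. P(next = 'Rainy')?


P(next=Rainy) = Σᵢ P(now=i)×P(i→Rainy)
= 1/2×10/19 + 1/2×2/7
= 5/19 + 1/7 = 54/133

P = 54/133 ≈ 0.4060


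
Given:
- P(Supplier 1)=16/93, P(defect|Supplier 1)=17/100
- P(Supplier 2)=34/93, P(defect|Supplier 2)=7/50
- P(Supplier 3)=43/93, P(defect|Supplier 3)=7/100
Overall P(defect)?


P(B) = Σ P(B|Aᵢ)×P(Aᵢ)
  17/100×16/93 = 68/2325
  7/50×34/93 = 119/2325
  7/100×43/93 = 301/9300
Sum = 1049/9300

P(defect) = 1049/9300 ≈ 11.28%


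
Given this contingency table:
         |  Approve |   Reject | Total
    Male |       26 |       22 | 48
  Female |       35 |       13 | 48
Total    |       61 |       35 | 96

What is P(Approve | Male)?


P(Approve | Male) = 26/(26+22) = 26/48 = 13/24

P(Approve|Male) = 13/24 ≈ 54.17%


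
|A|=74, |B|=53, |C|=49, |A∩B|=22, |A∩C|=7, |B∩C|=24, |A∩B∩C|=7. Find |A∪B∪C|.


|A∪B∪C| = 74+53+49-22-7-24+7 = 130

|A∪B∪C| = 130


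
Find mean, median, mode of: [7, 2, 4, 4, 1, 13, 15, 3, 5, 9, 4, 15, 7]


Sorted: [1, 2, 3, 4, 4, 4, 5, 7, 7, 9, 13, 15, 15]
Mean = 89/13
Median = 5
Freq: {7: 2, 2: 1, 4: 3, 1: 1, 13: 1, 15: 2, 3: 1, 5: 1, 9: 1}
Mode: [4]

Mean=89/13, Median=5, Mode=4


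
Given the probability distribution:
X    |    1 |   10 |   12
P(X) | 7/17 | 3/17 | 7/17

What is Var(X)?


E[X] = 121/17
E[X²] = 1315/17
Var(X) = E[X²] - (E[X])² = 1315/17 - 14641/289 = 7714/289

Var(X) = 7714/289 ≈ 26.6920


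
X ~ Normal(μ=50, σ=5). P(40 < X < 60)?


z₁=(40-50)/5=-2.0, z₂=(60-50)/5=2.0
P = Φ(2.0) - Φ(-2.0) = 0.977250 - 0.022750 = 0.954500 ≈ 0.9545

P(40 < X < 60) ≈ 0.9545


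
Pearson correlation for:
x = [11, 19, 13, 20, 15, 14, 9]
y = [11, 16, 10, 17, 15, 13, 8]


n=7, Σx=101, Σy=90, Σxy=1374, Σx²=1553, Σy²=1224
r = (7×1374 - 101×90)/√((7×1553 - 101²)(7×1224 - 90²))
= 528/√(670×468) = 528/√313560 ≈ 528/559.9643 ≈ 0.9429

r ≈ 0.9429


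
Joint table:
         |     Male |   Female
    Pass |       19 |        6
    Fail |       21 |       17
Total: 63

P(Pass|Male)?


P(Pass|Male) = 19/(19+21) = 19/40

P = 19/40 ≈ 47.50%


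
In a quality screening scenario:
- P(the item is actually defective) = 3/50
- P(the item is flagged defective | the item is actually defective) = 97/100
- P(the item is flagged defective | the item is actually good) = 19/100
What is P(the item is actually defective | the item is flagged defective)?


Using Bayes' theorem:
P(A|B) = P(B|A)·P(A) / P(B)

P(the item is flagged defective) = 97/100 × 3/50 + 19/100 × 47/50
= 291/5000 + 893/5000 = 148/625

P(the item is actually defective|the item is flagged defective) = (291/5000) / (148/625) = 291/1184

P(the item is actually defective|the item is flagged defective) = 291/1184 ≈ 24.58%


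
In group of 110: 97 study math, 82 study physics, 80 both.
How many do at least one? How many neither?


|A∪B| = 97+82-80 = 99
Neither = 110-99 = 11

At least one: 99; Neither: 11


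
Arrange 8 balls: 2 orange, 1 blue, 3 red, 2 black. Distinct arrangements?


8!/(2!×1!×3!×2!) = 1680

1680


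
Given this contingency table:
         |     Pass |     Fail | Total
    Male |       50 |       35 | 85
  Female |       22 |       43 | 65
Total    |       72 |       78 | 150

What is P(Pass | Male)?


P(Pass | Male) = 50/(50+35) = 50/85 = 10/17

P(Pass|Male) = 10/17 ≈ 58.82%


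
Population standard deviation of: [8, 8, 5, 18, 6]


Mean = 45/5 = 9
  (8-9)²=1
  (8-9)²=1
  (5-9)²=16
  (18-9)²=81
  (6-9)²=9
Σ(x-μ)² = 108
σ² = 108/5

σ = √(108/5) ≈ 4.6476


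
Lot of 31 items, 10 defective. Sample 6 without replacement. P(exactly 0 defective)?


Hypergeometric: C(10,0)×C(21,6)/C(31,6)
= 1×54264/736281 = 2584/35061

P(X=0) = 2584/35061 ≈ 7.37%


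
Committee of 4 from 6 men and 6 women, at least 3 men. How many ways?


Count by #men:
  3M,1W: C(6,3)×C(6,1)=120
  4M,0W: C(6,4)×C(6,0)=15
Total = 135

135


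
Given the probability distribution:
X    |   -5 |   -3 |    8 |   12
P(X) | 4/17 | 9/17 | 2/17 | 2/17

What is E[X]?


E[X] = Σ x·P(X=x)
= (-5)×(4/17) + (-3)×(9/17) + (8)×(2/17) + (12)×(2/17)
= -7/17

E[X] = -7/17


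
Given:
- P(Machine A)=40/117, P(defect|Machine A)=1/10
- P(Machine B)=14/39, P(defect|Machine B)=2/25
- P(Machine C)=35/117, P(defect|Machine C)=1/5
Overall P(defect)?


P(B) = Σ P(B|Aᵢ)×P(Aᵢ)
  1/10×40/117 = 4/117
  2/25×14/39 = 28/975
  1/5×35/117 = 7/117
Sum = 359/2925

P(defect) = 359/2925 ≈ 12.27%


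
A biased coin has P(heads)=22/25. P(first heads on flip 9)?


Geometric: P(X=9) = (1-p)^(k-1)×p = (3/25)^8×22/25 = 144342/3814697265625

P(X=9) = 144342/3814697265625 ≈ 0.00%


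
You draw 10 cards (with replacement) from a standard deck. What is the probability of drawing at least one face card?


P(not a face card) = 40/52 = 10/13
P(none in 10 draws) = (10/13)^10 = 10000000000/137858491849
P(≥1 face card) = 1 - 10000000000/137858491849 = 127858491849/137858491849

P = 127858491849/137858491849 ≈ 92.75%


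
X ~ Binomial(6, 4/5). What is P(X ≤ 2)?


P(X ≤ 2) = Σ P(X=i) for i=0..2
P(X=0) = 1/15625
P(X=1) = 24/15625
P(X=2) = 48/3125
Sum = 53/3125

P(X ≤ 2) = 53/3125 ≈ 1.70%


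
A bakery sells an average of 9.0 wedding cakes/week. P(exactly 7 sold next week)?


Poisson(λ=9.0): P(X=7) = e^(-λ)×λ^k/k!
= e^(-9.0) × 9.0^7 / 7!
≈ 0.0001234098041 × 4782969 / 5040 ≈ 0.117116

P(X=7) ≈ 0.117116 ≈ 11.71%


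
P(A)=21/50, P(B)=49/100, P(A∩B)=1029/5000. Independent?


P(A)×P(B) = 1029/5000
P(A∩B) = 1029/5000
Equal ✓ → Independent

Yes, independent


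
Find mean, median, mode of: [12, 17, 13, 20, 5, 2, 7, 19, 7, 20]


Sorted: [2, 5, 7, 7, 12, 13, 17, 19, 20, 20]
Mean = 122/10 = 61/5
Median = 25/2
Freq: {12: 1, 17: 1, 13: 1, 20: 2, 5: 1, 2: 1, 7: 2, 19: 1}
Mode: [7, 20]

Mean=61/5, Median=25/2, Mode=[7, 20]


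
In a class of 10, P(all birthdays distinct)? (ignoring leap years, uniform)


P(all different) = Π(365-i)/365 for i=0..9
= (365/365)×(364/365)×...×(356/365)
= 0.883052

P ≈ 0.8831 ≈ 88.31%


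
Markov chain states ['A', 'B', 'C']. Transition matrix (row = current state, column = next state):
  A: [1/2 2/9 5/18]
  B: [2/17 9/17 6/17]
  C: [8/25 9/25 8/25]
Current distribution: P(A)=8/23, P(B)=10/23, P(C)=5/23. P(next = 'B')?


P(next=B) = Σᵢ P(now=i)×P(i→B)
= 8/23×2/9 + 10/23×9/17 + 5/23×9/25
= 16/207 + 90/391 + 9/115 = 6787/17595

P = 6787/17595 ≈ 0.3857


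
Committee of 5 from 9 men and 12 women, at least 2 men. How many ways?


Count by #men:
  2M,3W: C(9,2)×C(12,3)=7920
  3M,2W: C(9,3)×C(12,2)=5544
  4M,1W: C(9,4)×C(12,1)=1512
  5M,0W: C(9,5)×C(12,0)=126
Total = 15102

15102


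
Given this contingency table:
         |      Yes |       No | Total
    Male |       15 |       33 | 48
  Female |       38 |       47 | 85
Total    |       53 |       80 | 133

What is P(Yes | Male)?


P(Yes | Male) = 15/(15+33) = 15/48 = 5/16

P(Yes|Male) = 5/16 ≈ 31.25%


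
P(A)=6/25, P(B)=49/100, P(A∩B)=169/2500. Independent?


P(A)×P(B) = 147/1250
P(A∩B) = 169/2500
Not equal → NOT independent

No, not independent


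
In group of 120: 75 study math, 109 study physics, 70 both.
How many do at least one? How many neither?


|A∪B| = 75+109-70 = 114
Neither = 120-114 = 6

At least one: 114; Neither: 6


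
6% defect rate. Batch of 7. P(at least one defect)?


P(all good) = (47/50)^7 = 506623120463/781250000000
P(≥1 defect) = 274626879537/781250000000

P = 274626879537/781250000000 ≈ 35.15%


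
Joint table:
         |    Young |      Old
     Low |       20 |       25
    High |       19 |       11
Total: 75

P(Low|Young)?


P(Low|Young) = 20/(20+19) = 20/39

P = 20/39 ≈ 51.28%


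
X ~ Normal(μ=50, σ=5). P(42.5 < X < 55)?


z₁=(42.5-50)/5=-1.5, z₂=(55-50)/5=1.0
P = Φ(1.0) - Φ(-1.5) = 0.841345 - 0.066807 = 0.774538 ≈ 0.7745

P(42.5 < X < 55) ≈ 0.7745


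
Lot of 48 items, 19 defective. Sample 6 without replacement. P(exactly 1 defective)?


Hypergeometric: C(19,1)×C(29,5)/C(48,6)
= 19×118755/12271512 = 752115/4090504

P(X=1) = 752115/4090504 ≈ 18.39%


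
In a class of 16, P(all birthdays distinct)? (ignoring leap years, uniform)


P(all different) = Π(365-i)/365 for i=0..15
= (365/365)×(364/365)×...×(350/365)
= 0.716396

P ≈ 0.7164 ≈ 71.64%


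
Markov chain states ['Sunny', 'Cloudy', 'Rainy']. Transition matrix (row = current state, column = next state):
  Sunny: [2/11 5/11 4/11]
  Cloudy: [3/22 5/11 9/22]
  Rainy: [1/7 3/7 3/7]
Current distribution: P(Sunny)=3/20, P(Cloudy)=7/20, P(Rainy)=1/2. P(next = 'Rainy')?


P(next=Rainy) = Σᵢ P(now=i)×P(i→Rainy)
= 3/20×4/11 + 7/20×9/22 + 1/2×3/7
= 3/55 + 63/440 + 3/14 = 1269/3080

P = 1269/3080 ≈ 0.4120


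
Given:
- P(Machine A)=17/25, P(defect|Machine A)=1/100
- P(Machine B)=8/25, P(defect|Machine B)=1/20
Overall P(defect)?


P(B) = Σ P(B|Aᵢ)×P(Aᵢ)
  1/100×17/25 = 17/2500
  1/20×8/25 = 2/125
Sum = 57/2500

P(defect) = 57/2500 ≈ 2.28%


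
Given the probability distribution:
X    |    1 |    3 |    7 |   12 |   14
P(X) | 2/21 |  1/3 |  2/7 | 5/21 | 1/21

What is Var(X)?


E[X] = 139/21
E[X²] = 425/7
Var(X) = E[X²] - (E[X])² = 425/7 - 19321/441 = 7454/441

Var(X) = 7454/441 ≈ 16.9025


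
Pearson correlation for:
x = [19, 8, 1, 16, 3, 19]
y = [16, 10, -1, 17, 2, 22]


n=6, Σx=66, Σy=66, Σxy=1079, Σx²=1052, Σy²=1134
r = (6×1079 - 66×66)/√((6×1052 - 66²)(6×1134 - 66²))
= 2118/√(1956×2448) = 2118/√4788288 ≈ 2118/2188.2157 ≈ 0.9679

r ≈ 0.9679


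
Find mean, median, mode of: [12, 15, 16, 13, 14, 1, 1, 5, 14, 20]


Sorted: [1, 1, 5, 12, 13, 14, 14, 15, 16, 20]
Mean = 111/10
Median = 27/2
Freq: {12: 1, 15: 1, 16: 1, 13: 1, 14: 2, 1: 2, 5: 1, 20: 1}
Mode: [1, 14]

Mean=111/10, Median=27/2, Mode=[1, 14]


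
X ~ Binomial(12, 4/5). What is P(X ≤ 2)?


P(X ≤ 2) = Σ P(X=i) for i=0..2
P(X=0) = 1/244140625
P(X=1) = 48/244140625
P(X=2) = 1056/244140625
Sum = 221/48828125

P(X ≤ 2) = 221/48828125 ≈ 0.00%


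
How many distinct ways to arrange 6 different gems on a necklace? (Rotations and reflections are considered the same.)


Free circular arrangements: rotations and reflections both identified.
(n-1)!/2 = 5!/2 = 120/2 = 60

60


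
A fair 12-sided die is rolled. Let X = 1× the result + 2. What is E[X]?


E[die] = (1+12)/2 = 13/2
E[X] = 1×13/2 + 2 = 17/2

E[X] = 17/2


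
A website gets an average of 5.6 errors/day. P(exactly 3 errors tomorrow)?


Poisson(λ=5.6): P(X=3) = e^(-λ)×λ^k/k!
= e^(-5.6) × 5.6^3 / 3!
≈ 0.003697863716 × 175.616 / 6 ≈ 0.108234

P(X=3) ≈ 0.108234 ≈ 10.82%


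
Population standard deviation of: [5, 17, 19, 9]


Mean = 50/4 = 25/2
  (5-25/2)²=225/4
  (17-25/2)²=81/4
  (19-25/2)²=169/4
  (9-25/2)²=49/4
Σ(x-μ)² = 131
σ² = 131/4

σ = √(131/4) ≈ 5.7228


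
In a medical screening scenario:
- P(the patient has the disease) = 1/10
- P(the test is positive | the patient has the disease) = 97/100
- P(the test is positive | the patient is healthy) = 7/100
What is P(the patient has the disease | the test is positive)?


Using Bayes' theorem:
P(A|B) = P(B|A)·P(A) / P(B)

P(the test is positive) = 97/100 × 1/10 + 7/100 × 9/10
= 97/1000 + 63/1000 = 4/25

P(the patient has the disease|the test is positive) = (97/1000) / (4/25) = 97/160

P(the patient has the disease|the test is positive) = 97/160 ≈ 60.62%


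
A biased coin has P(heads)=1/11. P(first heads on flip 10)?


Geometric: P(X=10) = (1-p)^(k-1)×p = (10/11)^9×1/11 = 1000000000/25937424601

P(X=10) = 1000000000/25937424601 ≈ 3.86%


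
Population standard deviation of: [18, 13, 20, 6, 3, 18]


Mean = 78/6 = 13
  (18-13)²=25
  (13-13)²=0
  (20-13)²=49
  (6-13)²=49
  (3-13)²=100
  (18-13)²=25
Σ(x-μ)² = 248
σ² = 248/6 = 124/3

σ = √(124/3) ≈ 6.4291


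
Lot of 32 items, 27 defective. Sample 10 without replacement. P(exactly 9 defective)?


Hypergeometric: C(27,9)×C(5,1)/C(32,10)
= 4686825×5/64512240 = 5225/14384

P(X=9) = 5225/14384 ≈ 36.33%


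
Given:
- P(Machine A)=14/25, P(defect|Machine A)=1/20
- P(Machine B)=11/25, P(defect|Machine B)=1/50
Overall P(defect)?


P(B) = Σ P(B|Aᵢ)×P(Aᵢ)
  1/20×14/25 = 7/250
  1/50×11/25 = 11/1250
Sum = 23/625

P(defect) = 23/625 ≈ 3.68%


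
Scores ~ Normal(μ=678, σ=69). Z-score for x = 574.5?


z = (x - μ)/σ = (574.5 - 678)/69 = -1.5

z = -1.5


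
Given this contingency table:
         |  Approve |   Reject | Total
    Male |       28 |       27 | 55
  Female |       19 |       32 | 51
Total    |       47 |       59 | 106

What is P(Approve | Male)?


P(Approve | Male) = 28/(28+27) = 28/55

P(Approve|Male) = 28/55 ≈ 50.91%


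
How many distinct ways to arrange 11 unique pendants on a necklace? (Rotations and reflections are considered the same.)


Free circular arrangements: rotations and reflections both identified.
(n-1)!/2 = 10!/2 = 3628800/2 = 1814400

1814400


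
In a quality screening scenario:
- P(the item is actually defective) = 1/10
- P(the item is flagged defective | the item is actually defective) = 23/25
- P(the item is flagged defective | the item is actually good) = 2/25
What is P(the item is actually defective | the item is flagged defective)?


Using Bayes' theorem:
P(A|B) = P(B|A)·P(A) / P(B)

P(the item is flagged defective) = 23/25 × 1/10 + 2/25 × 9/10
= 23/250 + 9/125 = 41/250

P(the item is actually defective|the item is flagged defective) = (23/250) / (41/250) = 23/41

P(the item is actually defective|the item is flagged defective) = 23/41 ≈ 56.10%


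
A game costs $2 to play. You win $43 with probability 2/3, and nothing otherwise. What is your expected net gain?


E[gain] = (43-2)×2/3 + (-2)×1/3
= 82/3 - 2/3 = 80/3

Expected net gain = $80/3 ≈ $26.67


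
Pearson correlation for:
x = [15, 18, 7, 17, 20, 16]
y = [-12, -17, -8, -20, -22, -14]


n=6, Σx=93, Σy=-93, Σxy=-1546, Σx²=1543, Σy²=1577
r = (6×(-1546) - 93×(-93))/√((6×1543 - 93²)(6×1577 - (-93)²))
= -627/√(609×813) = -627/√495117 ≈ -627/703.6455 ≈ -0.8911

r ≈ -0.8911


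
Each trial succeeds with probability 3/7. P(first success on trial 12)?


Geometric: P(X=12) = (1-p)^(k-1)×p = (4/7)^11×3/7 = 12582912/13841287201

P(X=12) = 12582912/13841287201 ≈ 0.09%


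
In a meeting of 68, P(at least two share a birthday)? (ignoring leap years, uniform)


P(all different) = Π(365-i)/365 for i=0..67
= 0.001274
P(match) = 1 - 0.001274 = 0.998726

P ≈ 0.9987 ≈ 99.87%


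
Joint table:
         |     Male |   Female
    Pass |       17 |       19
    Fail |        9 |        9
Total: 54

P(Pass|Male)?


P(Pass|Male) = 17/(17+9) = 17/26

P = 17/26 ≈ 65.38%


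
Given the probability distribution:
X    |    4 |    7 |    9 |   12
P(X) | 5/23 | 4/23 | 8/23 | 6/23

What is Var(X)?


E[X] = 192/23
E[X²] = 1788/23
Var(X) = E[X²] - (E[X])² = 1788/23 - 36864/529 = 4260/529

Var(X) = 4260/529 ≈ 8.0529


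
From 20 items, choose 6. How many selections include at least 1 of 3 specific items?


Complement: C(20,6) - C(17,6) = 38760 - 12376 = 26384

26384


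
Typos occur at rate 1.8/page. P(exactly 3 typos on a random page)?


Poisson(λ=1.8): P(X=3) = e^(-λ)×λ^k/k!
= e^(-1.8) × 1.8^3 / 3!
≈ 0.1652988882 × 5.832 / 6 ≈ 0.160671

P(X=3) ≈ 0.160671 ≈ 16.07%


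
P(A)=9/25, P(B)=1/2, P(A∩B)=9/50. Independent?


P(A)×P(B) = 9/50
P(A∩B) = 9/50
Equal ✓ → Independent

Yes, independent


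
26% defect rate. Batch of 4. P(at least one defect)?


P(all good) = (37/50)^4 = 1874161/6250000
P(≥1 defect) = 4375839/6250000

P = 4375839/6250000 ≈ 70.01%


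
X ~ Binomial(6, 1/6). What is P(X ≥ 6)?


P(X ≥ 6) = Σ P(X=i) for i=6..6
P(X=6) = 1/46656
Sum = 1/46656

P(X ≥ 6) = 1/46656 ≈ 0.00%


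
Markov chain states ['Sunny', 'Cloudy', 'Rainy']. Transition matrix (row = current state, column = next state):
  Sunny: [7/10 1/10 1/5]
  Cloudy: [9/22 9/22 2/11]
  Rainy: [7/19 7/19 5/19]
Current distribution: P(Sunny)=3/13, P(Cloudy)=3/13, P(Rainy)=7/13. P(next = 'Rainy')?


P(next=Rainy) = Σᵢ P(now=i)×P(i→Rainy)
= 3/13×1/5 + 3/13×2/11 + 7/13×5/19
= 3/65 + 6/143 + 35/247 = 3122/13585

P = 3122/13585 ≈ 0.2298


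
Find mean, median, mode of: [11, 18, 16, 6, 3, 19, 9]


Sorted: [3, 6, 9, 11, 16, 18, 19]
Mean = 82/7
Median = 11
Freq: {11: 1, 18: 1, 16: 1, 6: 1, 3: 1, 19: 1, 9: 1}
Mode: No mode

Mean=82/7, Median=11, Mode=No mode


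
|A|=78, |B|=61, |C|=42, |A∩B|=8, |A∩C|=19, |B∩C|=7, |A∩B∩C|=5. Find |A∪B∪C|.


|A∪B∪C| = 78+61+42-8-19-7+5 = 152

|A∪B∪C| = 152


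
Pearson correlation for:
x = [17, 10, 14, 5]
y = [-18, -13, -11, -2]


n=4, Σx=46, Σy=-44, Σxy=-600, Σx²=610, Σy²=618
r = (4×(-600) - 46×(-44))/√((4×610 - 46²)(4×618 - (-44)²))
= -376/√(324×536) = -376/√173664 ≈ -376/416.7301 ≈ -0.9023

r ≈ -0.9023


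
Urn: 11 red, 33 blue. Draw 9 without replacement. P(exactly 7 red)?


Hypergeometric: C(11,7)×C(33,2)/C(44,9)
= 330×528/708930508 = 3960/16112057

P(X=7) = 3960/16112057 ≈ 0.02%


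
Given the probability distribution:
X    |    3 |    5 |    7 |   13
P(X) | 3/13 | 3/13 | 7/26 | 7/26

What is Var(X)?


E[X] = 94/13
E[X²] = 865/13
Var(X) = E[X²] - (E[X])² = 865/13 - 8836/169 = 2409/169

Var(X) = 2409/169 ≈ 14.2544


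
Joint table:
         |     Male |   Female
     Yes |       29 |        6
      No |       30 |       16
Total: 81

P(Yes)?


P(Yes) = (29+6)/81 = 35/81

P(Yes) = 35/81 ≈ 43.21%


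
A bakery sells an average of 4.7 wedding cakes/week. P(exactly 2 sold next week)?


Poisson(λ=4.7): P(X=2) = e^(-λ)×λ^k/k!
= e^(-4.7) × 4.7^2 / 2!
≈ 0.009095277102 × 22.09 / 2 ≈ 0.100457

P(X=2) ≈ 0.100457 ≈ 10.05%


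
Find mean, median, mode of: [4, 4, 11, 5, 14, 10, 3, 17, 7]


Sorted: [3, 4, 4, 5, 7, 10, 11, 14, 17]
Mean = 75/9 = 25/3
Median = 7
Freq: {4: 2, 11: 1, 5: 1, 14: 1, 10: 1, 3: 1, 17: 1, 7: 1}
Mode: [4]

Mean=25/3, Median=7, Mode=4


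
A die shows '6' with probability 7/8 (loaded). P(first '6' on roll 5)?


Geometric: P(X=5) = (1-p)^(k-1)×p = (1/8)^4×7/8 = 7/32768

P(X=5) = 7/32768 ≈ 0.02%


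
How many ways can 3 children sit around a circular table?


Circular arrangements of 3 distinct objects: fix one position to break rotational symmetry.
(n-1)! = 2! = 2

2


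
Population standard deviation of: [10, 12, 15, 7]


Mean = 44/4 = 11
  (10-11)²=1
  (12-11)²=1
  (15-11)²=16
  (7-11)²=16
Σ(x-μ)² = 34
σ² = 34/4 = 17/2

σ = √(17/2) ≈ 2.9155


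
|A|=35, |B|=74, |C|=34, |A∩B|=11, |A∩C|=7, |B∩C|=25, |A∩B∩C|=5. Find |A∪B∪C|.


|A∪B∪C| = 35+74+34-11-7-25+5 = 105

|A∪B∪C| = 105


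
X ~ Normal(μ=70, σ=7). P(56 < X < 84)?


z₁=(56-70)/7=-2.0, z₂=(84-70)/7=2.0
P = Φ(2.0) - Φ(-2.0) = 0.977250 - 0.022750 = 0.954500 ≈ 0.9545

P(56 < X < 84) ≈ 0.9545


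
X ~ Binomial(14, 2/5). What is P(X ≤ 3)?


P(X ≤ 3) = Σ P(X=i) for i=0..3
P(X=0) = 4782969/6103515625
P(X=1) = 44641044/6103515625
P(X=2) = 193444524/6103515625
P(X=3) = 515852064/6103515625
Sum = 758720601/6103515625

P(X ≤ 3) = 758720601/6103515625 ≈ 12.43%


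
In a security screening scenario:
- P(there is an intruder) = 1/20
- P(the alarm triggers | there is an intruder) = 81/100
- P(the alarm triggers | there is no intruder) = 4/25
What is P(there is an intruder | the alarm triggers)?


Using Bayes' theorem:
P(A|B) = P(B|A)·P(A) / P(B)

P(the alarm triggers) = 81/100 × 1/20 + 4/25 × 19/20
= 81/2000 + 19/125 = 77/400

P(there is an intruder|the alarm triggers) = (81/2000) / (77/400) = 81/385

P(there is an intruder|the alarm triggers) = 81/385 ≈ 21.04%


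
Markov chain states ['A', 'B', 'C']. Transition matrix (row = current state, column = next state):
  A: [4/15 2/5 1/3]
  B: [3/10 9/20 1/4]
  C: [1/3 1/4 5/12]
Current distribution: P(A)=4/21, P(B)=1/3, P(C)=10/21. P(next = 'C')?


P(next=C) = Σᵢ P(now=i)×P(i→C)
= 4/21×1/3 + 1/3×1/4 + 10/21×5/12
= 4/63 + 1/12 + 25/126 = 29/84

P = 29/84 ≈ 0.3452


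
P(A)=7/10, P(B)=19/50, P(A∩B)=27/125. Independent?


P(A)×P(B) = 133/500
P(A∩B) = 27/125
Not equal → NOT independent

No, not independent


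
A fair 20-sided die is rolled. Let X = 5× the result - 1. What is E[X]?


E[die] = (1+20)/2 = 21/2
E[X] = 5×21/2 - 1 = 103/2

E[X] = 103/2


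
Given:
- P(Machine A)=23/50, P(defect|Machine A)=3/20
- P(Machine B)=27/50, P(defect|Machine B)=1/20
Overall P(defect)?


P(B) = Σ P(B|Aᵢ)×P(Aᵢ)
  3/20×23/50 = 69/1000
  1/20×27/50 = 27/1000
Sum = 12/125

P(defect) = 12/125 ≈ 9.60%


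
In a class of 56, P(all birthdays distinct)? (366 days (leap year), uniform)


P(all different) = Π(366-i)/366 for i=0..55
= (366/366)×(365/366)×...×(311/366)
= 0.011818

P ≈ 0.0118 ≈ 1.18%


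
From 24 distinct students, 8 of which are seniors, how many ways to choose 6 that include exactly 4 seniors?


Choose 4 of the 8 seniors and 2 of the other 16 students:
C(8,4)×C(16,2) = 70×120 = 8400

8400


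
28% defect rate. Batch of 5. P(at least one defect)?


P(all good) = (18/25)^5 = 1889568/9765625
P(≥1 defect) = 7876057/9765625

P = 7876057/9765625 ≈ 80.65%


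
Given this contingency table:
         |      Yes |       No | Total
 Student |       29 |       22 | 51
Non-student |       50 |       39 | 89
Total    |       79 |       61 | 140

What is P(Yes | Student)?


P(Yes | Student) = 29/(29+22) = 29/51

P(Yes|Student) = 29/51 ≈ 56.86%


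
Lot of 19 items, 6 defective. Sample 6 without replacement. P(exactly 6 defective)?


Hypergeometric: C(6,6)×C(13,0)/C(19,6)
= 1×1/27132 = 1/27132

P(X=6) = 1/27132 ≈ 0.00%


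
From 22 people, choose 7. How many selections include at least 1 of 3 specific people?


Complement: C(22,7) - C(19,7) = 170544 - 50388 = 120156

120156


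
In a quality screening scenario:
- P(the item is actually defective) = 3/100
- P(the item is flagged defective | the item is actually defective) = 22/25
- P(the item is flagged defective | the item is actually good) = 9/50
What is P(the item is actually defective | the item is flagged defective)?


Using Bayes' theorem:
P(A|B) = P(B|A)·P(A) / P(B)

P(the item is flagged defective) = 22/25 × 3/100 + 9/50 × 97/100
= 33/1250 + 873/5000 = 201/1000

P(the item is actually defective|the item is flagged defective) = (33/1250) / (201/1000) = 44/335

P(the item is actually defective|the item is flagged defective) = 44/335 ≈ 13.13%


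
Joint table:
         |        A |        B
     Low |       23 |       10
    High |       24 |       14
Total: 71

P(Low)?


P(Low) = (23+10)/71 = 33/71

P(Low) = 33/71 ≈ 46.48%


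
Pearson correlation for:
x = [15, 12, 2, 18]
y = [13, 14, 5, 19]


n=4, Σx=47, Σy=51, Σxy=715, Σx²=697, Σy²=751
r = (4×715 - 47×51)/√((4×697 - 47²)(4×751 - 51²))
= 463/√(579×403) = 463/√233337 ≈ 463/483.0497 ≈ 0.9585

r ≈ 0.9585


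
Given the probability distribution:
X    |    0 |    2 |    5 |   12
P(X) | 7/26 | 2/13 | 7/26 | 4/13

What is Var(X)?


E[X] = 139/26
E[X²] = 1343/26
Var(X) = E[X²] - (E[X])² = 1343/26 - 19321/676 = 15597/676

Var(X) = 15597/676 ≈ 23.0725


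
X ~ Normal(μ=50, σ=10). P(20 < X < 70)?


z₁=(20-50)/10=-3.0, z₂=(70-50)/10=2.0
P = Φ(2.0) - Φ(-3.0) = 0.977250 - 0.001350 = 0.975900 ≈ 0.9759

P(20 < X < 70) ≈ 0.9759


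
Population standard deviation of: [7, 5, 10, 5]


Mean = 27/4
  (7-27/4)²=1/16
  (5-27/4)²=49/16
  (10-27/4)²=169/16
  (5-27/4)²=49/16
Σ(x-μ)² = 67/4
σ² = (67/4)/4 = 67/16

σ = √(67/16) ≈ 2.0463


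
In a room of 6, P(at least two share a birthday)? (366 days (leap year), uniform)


P(all different) = Π(366-i)/366 for i=0..5
= 0.959646
P(match) = 1 - 0.959646 = 0.040354

P ≈ 0.0404 ≈ 4.04%


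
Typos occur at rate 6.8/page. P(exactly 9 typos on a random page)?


Poisson(λ=6.8): P(X=9) = e^(-λ)×λ^k/k!
= e^(-6.8) × 6.8^9 / 9!
≈ 0.001113775148 × 31087100.2964 / 362880 ≈ 0.095415

P(X=9) ≈ 0.095415 ≈ 9.54%


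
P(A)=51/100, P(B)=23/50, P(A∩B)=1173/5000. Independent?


P(A)×P(B) = 1173/5000
P(A∩B) = 1173/5000
Equal ✓ → Independent

Yes, independent


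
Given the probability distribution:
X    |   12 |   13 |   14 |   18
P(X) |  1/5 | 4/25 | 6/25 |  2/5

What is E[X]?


E[X] = Σ x·P(X=x)
= (12)×(1/5) + (13)×(4/25) + (14)×(6/25) + (18)×(2/5)
= 376/25

E[X] = 376/25


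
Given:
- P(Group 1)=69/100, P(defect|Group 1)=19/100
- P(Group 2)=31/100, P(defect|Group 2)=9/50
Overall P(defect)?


P(B) = Σ P(B|Aᵢ)×P(Aᵢ)
  19/100×69/100 = 1311/10000
  9/50×31/100 = 279/5000
Sum = 1869/10000

P(defect) = 1869/10000 ≈ 18.69%


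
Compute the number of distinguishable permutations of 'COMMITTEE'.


Letters: 9, freq: {'C': 1, 'O': 1, 'M': 2, 'I': 1, 'T': 2, 'E': 2}
9!/(1!×1!×2!×1!×2!×2!) = 362880/8 = 45360

45360


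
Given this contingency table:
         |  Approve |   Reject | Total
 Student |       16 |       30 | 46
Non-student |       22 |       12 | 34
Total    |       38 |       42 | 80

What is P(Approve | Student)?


P(Approve | Student) = 16/(16+30) = 16/46 = 8/23

P(Approve|Student) = 8/23 ≈ 34.78%


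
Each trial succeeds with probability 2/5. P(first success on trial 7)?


Geometric: P(X=7) = (1-p)^(k-1)×p = (3/5)^6×2/5 = 1458/78125

P(X=7) = 1458/78125 ≈ 1.87%


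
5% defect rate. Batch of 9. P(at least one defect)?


P(all good) = (19/20)^9 = 322687697779/512000000000
P(≥1 defect) = 189312302221/512000000000

P = 189312302221/512000000000 ≈ 36.98%


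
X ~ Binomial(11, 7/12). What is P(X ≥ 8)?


P(X ≥ 8) = Σ P(X=i) for i=8..11
P(X=8) = 39633006875/247669456896
P(X=9) = 55486209625/743008370688
P(X=10) = 15536138695/743008370688
P(X=11) = 1977326743/743008370688
Sum = 7995778987/30958682112

P(X ≥ 8) = 7995778987/30958682112 ≈ 25.83%


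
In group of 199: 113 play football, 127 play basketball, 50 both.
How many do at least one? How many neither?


|A∪B| = 113+127-50 = 190
Neither = 199-190 = 9

At least one: 190; Neither: 9


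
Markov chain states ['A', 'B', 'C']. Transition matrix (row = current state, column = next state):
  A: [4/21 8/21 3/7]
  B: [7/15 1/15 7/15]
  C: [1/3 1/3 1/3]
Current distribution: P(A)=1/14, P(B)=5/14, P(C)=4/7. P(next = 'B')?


P(next=B) = Σᵢ P(now=i)×P(i→B)
= 1/14×8/21 + 5/14×1/15 + 4/7×1/3
= 4/147 + 1/42 + 4/21 = 71/294

P = 71/294 ≈ 0.2415


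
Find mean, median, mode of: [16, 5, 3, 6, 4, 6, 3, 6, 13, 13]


Sorted: [3, 3, 4, 5, 6, 6, 6, 13, 13, 16]
Mean = 75/10 = 15/2
Median = 6
Freq: {16: 1, 5: 1, 3: 2, 6: 3, 4: 1, 13: 2}
Mode: [6]

Mean=15/2, Median=6, Mode=6


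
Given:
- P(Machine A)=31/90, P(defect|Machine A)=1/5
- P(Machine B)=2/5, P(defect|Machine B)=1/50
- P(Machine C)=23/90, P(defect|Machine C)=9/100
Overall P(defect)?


P(B) = Σ P(B|Aᵢ)×P(Aᵢ)
  1/5×31/90 = 31/450
  1/50×2/5 = 1/125
  9/100×23/90 = 23/1000
Sum = 899/9000

P(defect) = 899/9000 ≈ 9.99%


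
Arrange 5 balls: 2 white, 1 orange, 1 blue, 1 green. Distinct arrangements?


5!/(2!×1!×1!×1!) = 60

60


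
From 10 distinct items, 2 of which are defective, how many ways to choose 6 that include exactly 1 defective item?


Choose 1 of the 2 defective items and 5 of the other 8 items:
C(2,1)×C(8,5) = 2×56 = 112

112


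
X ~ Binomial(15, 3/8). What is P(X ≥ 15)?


P(X ≥ 15) = Σ P(X=i) for i=15..15
P(X=15) = 14348907/35184372088832
Sum = 14348907/35184372088832

P(X ≥ 15) = 14348907/35184372088832 ≈ 0.00%


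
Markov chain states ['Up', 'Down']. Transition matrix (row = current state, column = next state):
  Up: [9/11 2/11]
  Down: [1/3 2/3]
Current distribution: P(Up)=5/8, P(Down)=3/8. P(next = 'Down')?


P(next=Down) = Σᵢ P(now=i)×P(i→Down)
= 5/8×2/11 + 3/8×2/3
= 5/44 + 1/4 = 4/11

P = 4/11 ≈ 0.3636


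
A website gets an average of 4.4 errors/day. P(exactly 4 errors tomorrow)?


Poisson(λ=4.4): P(X=4) = e^(-λ)×λ^k/k!
= e^(-4.4) × 4.4^4 / 4!
≈ 0.0122773399 × 374.8096 / 24 ≈ 0.191736

P(X=4) ≈ 0.191736 ≈ 19.17%


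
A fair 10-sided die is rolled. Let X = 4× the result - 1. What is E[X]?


E[die] = (1+10)/2 = 11/2
E[X] = 4×11/2 - 1 = 21

E[X] = 21


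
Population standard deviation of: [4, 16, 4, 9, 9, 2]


Mean = 44/6 = 22/3
  (4-22/3)²=100/9
  (16-22/3)²=676/9
  (4-22/3)²=100/9
  (9-22/3)²=25/9
  (9-22/3)²=25/9
  (2-22/3)²=256/9
Σ(x-μ)² = 394/3
σ² = (394/3)/6 = 197/9

σ = √(197/9) ≈ 4.6786


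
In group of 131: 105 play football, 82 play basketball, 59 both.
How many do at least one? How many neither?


|A∪B| = 105+82-59 = 128
Neither = 131-128 = 3

At least one: 128; Neither: 3


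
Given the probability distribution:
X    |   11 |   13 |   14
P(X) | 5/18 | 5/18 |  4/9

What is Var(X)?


E[X] = 116/9
E[X²] = 503/3
Var(X) = E[X²] - (E[X])² = 503/3 - 13456/81 = 125/81

Var(X) = 125/81 ≈ 1.5432


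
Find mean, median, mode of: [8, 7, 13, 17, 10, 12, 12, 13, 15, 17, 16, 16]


Sorted: [7, 8, 10, 12, 12, 13, 13, 15, 16, 16, 17, 17]
Mean = 156/12 = 13
Median = 13
Freq: {8: 1, 7: 1, 13: 2, 17: 2, 10: 1, 12: 2, 15: 1, 16: 2}
Mode: [12, 13, 16, 17]

Mean=13, Median=13, Mode=[12, 13, 16, 17]


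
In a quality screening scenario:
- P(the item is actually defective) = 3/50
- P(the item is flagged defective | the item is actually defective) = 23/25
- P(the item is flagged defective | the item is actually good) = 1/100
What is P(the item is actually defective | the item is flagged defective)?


Using Bayes' theorem:
P(A|B) = P(B|A)·P(A) / P(B)

P(the item is flagged defective) = 23/25 × 3/50 + 1/100 × 47/50
= 69/1250 + 47/5000 = 323/5000

P(the item is actually defective|the item is flagged defective) = (69/1250) / (323/5000) = 276/323

P(the item is actually defective|the item is flagged defective) = 276/323 ≈ 85.45%


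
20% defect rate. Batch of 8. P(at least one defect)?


P(all good) = (4/5)^8 = 65536/390625
P(≥1 defect) = 325089/390625

P = 325089/390625 ≈ 83.22%


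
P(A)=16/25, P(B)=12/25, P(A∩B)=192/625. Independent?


P(A)×P(B) = 192/625
P(A∩B) = 192/625
Equal ✓ → Independent

Yes, independent


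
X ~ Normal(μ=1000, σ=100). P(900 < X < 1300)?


z₁=(900-1000)/100=-1.0, z₂=(1300-1000)/100=3.0
P = Φ(3.0) - Φ(-1.0) = 0.998650 - 0.158655 = 0.839995 ≈ 0.8400

P(900 < X < 1300) ≈ 0.8400


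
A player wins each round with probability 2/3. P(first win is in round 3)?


Geometric: P(X=3) = (1-p)^(k-1)×p = (1/3)^2×2/3 = 2/27

P(X=3) = 2/27 ≈ 7.41%


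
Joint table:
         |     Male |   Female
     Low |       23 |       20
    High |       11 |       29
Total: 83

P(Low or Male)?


P(Low∨Male) = P(Low) + P(Male) - P(Low∧Male)
= (43 + 34 - 23)/83 = 54/83

P = 54/83 ≈ 65.06%


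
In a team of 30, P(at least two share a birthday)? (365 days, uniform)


P(all different) = Π(365-i)/365 for i=0..29
= 0.293684
P(match) = 1 - 0.293684 = 0.706316

P ≈ 0.7063 ≈ 70.63%


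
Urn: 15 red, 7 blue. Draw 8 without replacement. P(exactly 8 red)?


Hypergeometric: C(15,8)×C(7,0)/C(22,8)
= 6435×1/319770 = 13/646

P(X=8) = 13/646 ≈ 2.01%


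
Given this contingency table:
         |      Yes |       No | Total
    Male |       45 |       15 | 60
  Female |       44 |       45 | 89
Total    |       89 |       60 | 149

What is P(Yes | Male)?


P(Yes | Male) = 45/(45+15) = 45/60 = 3/4

P(Yes|Male) = 3/4 ≈ 75.00%
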